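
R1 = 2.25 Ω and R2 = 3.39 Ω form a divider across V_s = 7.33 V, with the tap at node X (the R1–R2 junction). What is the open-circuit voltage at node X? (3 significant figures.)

V_th ≈ 4.41 V

V_th is the unloaded tap voltage: V_s · R2/(R1+R2) = 7.33 × 0.6011 = 4.406 V.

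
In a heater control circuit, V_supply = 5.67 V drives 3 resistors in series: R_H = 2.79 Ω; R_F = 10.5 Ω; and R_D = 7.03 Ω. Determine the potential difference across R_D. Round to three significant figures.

V ≈ 1.96 V

Series total: ΣR = 2.79 + 10.5 + 7.03 = 20.32 Ω.
By the voltage-divider rule, V = 5.67 × 7.030/20.32 = 1.962 V.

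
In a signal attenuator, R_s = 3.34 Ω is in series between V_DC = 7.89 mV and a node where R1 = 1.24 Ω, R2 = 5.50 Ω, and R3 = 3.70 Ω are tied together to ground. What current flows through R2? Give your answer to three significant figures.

I ≈ 0.276 mA

Combine the parallel branches: R_p = (1/1.24 + 1/5.50 + 1/3.70)⁻¹ = 0.7946 Ω.
V_A by voltage divider: V_A = 7.89 × 0.7946/(3.34 + 0.7946) = 1.516 mV.
Branch current I = V_A/R2 = 1.516/5.50 = 0.2757 mA.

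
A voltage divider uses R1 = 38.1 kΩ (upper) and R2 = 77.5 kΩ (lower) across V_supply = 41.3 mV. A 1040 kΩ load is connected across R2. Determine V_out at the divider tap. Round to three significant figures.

R2 ‖ R_L = (77.5 × 1040)/(77.5 + 1040) = 72.13 kΩ.
Voltage divider with the loaded lower leg: V_out = 41.3 × 72.13/(38.1 + 72.13) = 41.3 × 0.6543 = 27.02 mV.
(Unloaded it would be 27.7 mV; the load pulls it down.)

V_out ≈ 27.0 mV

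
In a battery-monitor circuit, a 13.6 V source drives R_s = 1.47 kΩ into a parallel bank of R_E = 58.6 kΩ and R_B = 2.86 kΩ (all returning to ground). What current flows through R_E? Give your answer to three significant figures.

I ≈ 0.151 mA

Combine the parallel branches: R_p = (1/58.6 + 1/2.86)⁻¹ = 2.727 kΩ.
V_A = 13.6 × 2.727/4.197 = 8.836 V.
Branch current I = V_A/R_E = 8.836/58.6 = 0.1508 mA.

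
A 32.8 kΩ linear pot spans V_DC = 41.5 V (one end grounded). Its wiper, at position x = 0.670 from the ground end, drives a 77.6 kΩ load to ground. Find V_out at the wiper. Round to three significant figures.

V_out ≈ 25.4 V

The pot divides into 10.82 kΩ above the wiper and 21.98 kΩ below.
Lower segment in parallel with the load: 21.98 ‖ 77.6 = 17.13 kΩ.
Loaded-divider output: V_out = 41.5 × 0.6127 = 25.43 V.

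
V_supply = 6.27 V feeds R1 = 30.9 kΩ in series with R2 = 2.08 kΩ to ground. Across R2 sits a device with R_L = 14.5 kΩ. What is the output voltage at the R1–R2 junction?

V_out ≈ 0.349 V

The load sits in parallel with R2, giving an effective lower resistance R2' = R2·R_L/(R2+R_L) = 1.819 kΩ.
Then V_out = V_supply · R2'/(R1 + R2') = 6.27 × 1.819/32.72 = 0.3486 V.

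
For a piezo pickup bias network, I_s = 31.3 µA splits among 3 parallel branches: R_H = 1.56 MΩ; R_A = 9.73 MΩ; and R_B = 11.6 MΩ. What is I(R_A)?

ΣG = 1/1.56 + 1/9.73 + 1/11.6 = 0.8300.
R_A takes the fraction G_k/ΣG = 0.1028/0.8300 = 0.1238, so I = 31.3 × 0.1238 = 3.876 µA.

I ≈ 3.88 µA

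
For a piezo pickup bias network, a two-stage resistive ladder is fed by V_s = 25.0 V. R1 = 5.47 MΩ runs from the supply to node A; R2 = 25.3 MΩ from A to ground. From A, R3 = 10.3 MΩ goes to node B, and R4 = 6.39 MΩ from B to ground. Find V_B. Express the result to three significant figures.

Node A sees R2 in parallel with the series input of stage 2, R3 + R4 = 16.69 MΩ.
Effective lower resistance at A: R2 ‖ 16.69 = 10.06 MΩ.
So V_A = 25.0 × 0.6477 = 16.19 V.
Then the unloaded second divider: V_B = V_A × R4/(R3+R4) = 16.19 × 0.3829 = 6.199 V.

V_B ≈ 6.20 V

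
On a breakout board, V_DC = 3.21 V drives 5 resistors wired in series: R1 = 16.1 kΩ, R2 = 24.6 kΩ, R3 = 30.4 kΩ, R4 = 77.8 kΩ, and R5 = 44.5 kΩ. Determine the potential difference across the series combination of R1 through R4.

V ≈ 2.47 V

Series total: ΣR = 16.1 + 24.6 + 30.4 + 77.8 + 44.5 = 193.4 kΩ.
R_{R1..R4} = 16.1 + 24.6 + 30.4 + 77.8 = 148.9 kΩ.
By the voltage-divider rule, V = 3.21 × 148.9/193.4 = 2.471 V.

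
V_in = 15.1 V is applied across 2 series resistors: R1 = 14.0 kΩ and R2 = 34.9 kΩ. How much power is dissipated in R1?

P ≈ 1.33 mW

Series current I = V_in/ΣR = 15.1/48.90 = 0.3088 mA.
P = I²R = 0.09535 × 14.0 = 1.335 mW.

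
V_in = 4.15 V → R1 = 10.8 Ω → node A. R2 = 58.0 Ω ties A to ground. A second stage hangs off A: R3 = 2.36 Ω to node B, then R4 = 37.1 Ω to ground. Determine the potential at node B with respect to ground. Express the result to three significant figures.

V_B ≈ 2.67 V

Looking into the second stage from A: R3 + R4 = 39.46 Ω appears in parallel with R2.
Effective lower resistance at A: R2 ‖ 39.46 = 23.48 Ω.
V_A = 4.15 × 23.48/(10.8 + 23.48) = 2.843 V.
Stage 2 is unloaded, so V_B = V_A · R4/(R3+R4) = 2.843 × 37.1/39.46 = 2.673 V.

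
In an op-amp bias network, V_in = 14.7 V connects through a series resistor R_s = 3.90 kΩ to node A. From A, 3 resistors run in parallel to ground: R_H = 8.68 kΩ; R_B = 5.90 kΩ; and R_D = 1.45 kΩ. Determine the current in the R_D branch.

I ≈ 2.11 mA

Equivalent of the parallel group: R_p = 1.026 kΩ.
V_A by voltage divider: V_A = 14.7 × 1.026/(3.90 + 1.026) = 3.063 V.
I(R_D) = V_A / R_D = 3.063/1.45 = 2.112 mA.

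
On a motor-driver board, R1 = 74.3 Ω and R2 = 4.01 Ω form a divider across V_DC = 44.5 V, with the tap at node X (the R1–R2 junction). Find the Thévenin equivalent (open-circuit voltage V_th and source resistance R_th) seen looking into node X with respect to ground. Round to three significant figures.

V_th ≈ 2.28 V, R_th ≈ 3.80 Ω

Open-circuit (no load on X): V_th = V_DC · R2/(R1 + R2) = 44.5 × 4.01/(74.30 + 4.01) = 2.279 V.
Zeroing V_DC shorts the top of R1 to ground, so R_th = R1 ‖ R2 = 3.805 Ω.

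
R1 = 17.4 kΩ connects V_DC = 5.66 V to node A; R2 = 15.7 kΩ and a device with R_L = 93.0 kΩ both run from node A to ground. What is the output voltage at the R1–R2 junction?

R2 ‖ R_L = (15.7 × 93.0)/(15.7 + 93.0) = 13.43 kΩ.
Now apply the divider: V_out = 5.66 × 0.4357 = 2.466 V.
(Unloaded it would be 2.68 V; the load pulls it down.)

V_out ≈ 2.47 V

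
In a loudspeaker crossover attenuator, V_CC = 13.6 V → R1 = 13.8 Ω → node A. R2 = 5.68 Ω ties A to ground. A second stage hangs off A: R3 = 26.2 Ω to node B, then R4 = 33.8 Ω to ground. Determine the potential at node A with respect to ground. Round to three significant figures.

Node A sees R2 in parallel with the series input of stage 2, R3 + R4 = 60.00 Ω.
R2 ‖ (R3+R4) = 5.189 Ω.
First divider: V_A = V_CC · 5.189/(13.8 + 5.189) = 3.716 V.

V_A ≈ 3.72 V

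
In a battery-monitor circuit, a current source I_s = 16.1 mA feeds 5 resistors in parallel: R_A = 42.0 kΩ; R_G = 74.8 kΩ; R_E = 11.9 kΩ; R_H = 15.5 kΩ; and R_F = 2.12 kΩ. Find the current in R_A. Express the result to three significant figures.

I ≈ 0.583 mA

Conductances: ΣG = 1/42.0 + 1/74.8 + 1/11.9 + 1/15.5 + 1/2.12 = 0.6574 (1/kΩ).
R_A takes the fraction G_k/ΣG = 0.02381/0.6574 = 0.03622, so I = 16.1 × 0.03622 = 0.5831 mA.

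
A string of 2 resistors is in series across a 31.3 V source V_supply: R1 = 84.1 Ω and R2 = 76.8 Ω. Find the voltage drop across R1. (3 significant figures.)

Total series resistance ΣR = 84.1 + 76.8 = 160.9 Ω.
By the voltage-divider rule, V = 31.3 × 84.10/160.9 = 16.36 V.

V ≈ 16.4 V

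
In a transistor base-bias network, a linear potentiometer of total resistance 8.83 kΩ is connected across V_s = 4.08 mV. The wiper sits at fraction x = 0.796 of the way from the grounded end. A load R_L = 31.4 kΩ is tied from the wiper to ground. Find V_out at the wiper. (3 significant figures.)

V_out ≈ 3.11 mV

Lower segment x·R_p = 7.029 kΩ; upper segment (1−x)·R_p = 1.801 kΩ.
R_L loads the lower segment: effective lower R = 5.743 kΩ.
Loaded-divider output: V_out = 4.08 × 0.7612 = 3.106 mV.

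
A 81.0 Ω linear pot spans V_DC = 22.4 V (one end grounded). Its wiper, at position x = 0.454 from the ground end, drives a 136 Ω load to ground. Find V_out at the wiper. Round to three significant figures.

Split the track: R_lower = x·R_p = 36.77 Ω, R_upper = (1−x)·R_p = 44.23 Ω.
(x·R_p) ‖ R_L = 28.95 Ω.
Loaded-divider output: V_out = 22.4 × 0.3956 = 8.861 V.

V_out ≈ 8.86 V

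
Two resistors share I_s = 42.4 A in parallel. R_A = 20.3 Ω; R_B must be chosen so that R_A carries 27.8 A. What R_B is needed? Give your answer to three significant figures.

R_B ≈ 38.7 Ω

Two-branch current divider: I_A = I_s · R_B/(R_A + R_B).
With f = 0.6557, R_B = R_A · f/(1−f) = 20.3 × 1.904 = 38.65 Ω.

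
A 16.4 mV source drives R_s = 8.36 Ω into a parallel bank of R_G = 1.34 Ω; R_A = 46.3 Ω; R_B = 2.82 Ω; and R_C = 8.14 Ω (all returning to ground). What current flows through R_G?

Equivalent of the parallel group: R_p = 0.8030 Ω.
V_A = 16.4 × 0.8030/9.163 = 1.437 mV.
I(R_G) = V_A / R_G = 1.437/1.34 = 1.073 mA.
(Equivalently: I_total = 1.790 mA, then current-divider fraction G_k/ΣG = 0.5993.)

I ≈ 1.07 mA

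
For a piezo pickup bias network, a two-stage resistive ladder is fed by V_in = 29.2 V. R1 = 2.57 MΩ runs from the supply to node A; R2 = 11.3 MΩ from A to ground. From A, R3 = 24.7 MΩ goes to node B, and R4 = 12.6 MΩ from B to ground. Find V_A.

Node A sees R2 in parallel with the series input of stage 2, R3 + R4 = 37.30 MΩ.
R2 ‖ (R3+R4) = 8.673 MΩ.
So V_A = 29.2 × 0.7714 = 22.53 V.

V_A ≈ 22.5 V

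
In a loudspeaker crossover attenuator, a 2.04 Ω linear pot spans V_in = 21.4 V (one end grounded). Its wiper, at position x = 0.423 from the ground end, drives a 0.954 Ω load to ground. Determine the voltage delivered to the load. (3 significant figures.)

Lower segment x·R_p = 0.8629 Ω; upper segment (1−x)·R_p = 1.177 Ω.
(x·R_p) ‖ R_L = 0.4531 Ω.
Then V_out = V_in · 0.4531/(1.177 + 0.4531) = 5.948 V.
(Unloaded: V_out = x·V_in = 9.05 V.)

V_out ≈ 5.95 V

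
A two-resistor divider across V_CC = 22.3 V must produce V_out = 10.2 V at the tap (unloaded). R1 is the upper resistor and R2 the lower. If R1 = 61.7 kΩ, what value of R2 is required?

R2 ≈ 52.0 kΩ

Required fraction k = V_out/V_CC = 0.4574.
Rearranging, R2 = R1·k/(1−k) = 61.7 × 0.8430 = 52.01 kΩ.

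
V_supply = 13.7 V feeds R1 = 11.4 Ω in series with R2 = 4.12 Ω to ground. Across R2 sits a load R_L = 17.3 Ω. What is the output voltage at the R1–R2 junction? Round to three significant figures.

V_out ≈ 3.10 V

The load sits in parallel with R2, giving an effective lower resistance R2' = R2·R_L/(R2+R_L) = 3.328 Ω.
Then V_out = V_supply · R2'/(R1 + R2') = 13.7 × 3.328/14.73 = 3.095 V.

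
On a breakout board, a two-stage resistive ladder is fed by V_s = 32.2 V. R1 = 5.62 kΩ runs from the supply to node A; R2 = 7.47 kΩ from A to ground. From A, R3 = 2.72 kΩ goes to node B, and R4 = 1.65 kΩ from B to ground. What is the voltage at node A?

V_A ≈ 10.6 V

Node A sees R2 in parallel with the series input of stage 2, R3 + R4 = 4.370 kΩ.
R2 ‖ (R3+R4) = 2.757 kΩ.
First divider: V_A = V_s · 2.757/(5.62 + 2.757) = 10.60 V.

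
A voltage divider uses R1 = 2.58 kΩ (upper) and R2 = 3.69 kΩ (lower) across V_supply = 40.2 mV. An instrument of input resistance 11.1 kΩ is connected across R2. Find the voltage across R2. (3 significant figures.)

R2 ‖ R_L = (3.69 × 11.1)/(3.69 + 11.1) = 2.769 kΩ.
Then V_out = V_supply · R2'/(R1 + R2') = 40.2 × 2.769/5.349 = 20.81 mV.

V_out ≈ 20.8 mV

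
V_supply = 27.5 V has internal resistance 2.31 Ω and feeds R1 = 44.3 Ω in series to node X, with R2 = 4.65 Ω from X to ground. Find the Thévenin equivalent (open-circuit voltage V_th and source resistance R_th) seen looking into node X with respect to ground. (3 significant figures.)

R1' = 2.31 + 44.3 = 46.61 Ω (source resistance + R1).
V_th is the unloaded tap voltage: V_supply · R2/(R1'+R2) = 27.5 × 0.09071 = 2.495 V.
With V_supply suppressed (replaced by a short), R_th = R1' ‖ R2 = (46.61 × 4.65)/(46.61 + 4.65) = 4.228 Ω.

V_th ≈ 2.49 V, R_th ≈ 4.23 Ω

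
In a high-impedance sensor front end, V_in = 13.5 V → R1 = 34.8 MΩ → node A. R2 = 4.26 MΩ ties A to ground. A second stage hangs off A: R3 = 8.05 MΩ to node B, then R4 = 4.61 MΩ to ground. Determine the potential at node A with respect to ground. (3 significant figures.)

The second stage (R3 + R4 = 12.66 MΩ) loads node A in parallel with R2.
R2 ‖ (R3+R4) = 3.187 MΩ.
V_A = 13.5 × 3.187/(34.8 + 3.187) = 1.133 V.

V_A ≈ 1.13 V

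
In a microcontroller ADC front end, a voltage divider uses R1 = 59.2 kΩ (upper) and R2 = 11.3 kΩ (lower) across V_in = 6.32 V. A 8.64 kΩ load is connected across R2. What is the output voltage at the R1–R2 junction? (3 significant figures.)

The load sits in parallel with R2, giving an effective lower resistance R2' = R2·R_L/(R2+R_L) = 4.896 kΩ.
Voltage divider with the loaded lower leg: V_out = 6.32 × 4.896/(59.2 + 4.896) = 6.32 × 0.07639 = 0.4828 V.

V_out ≈ 0.483 V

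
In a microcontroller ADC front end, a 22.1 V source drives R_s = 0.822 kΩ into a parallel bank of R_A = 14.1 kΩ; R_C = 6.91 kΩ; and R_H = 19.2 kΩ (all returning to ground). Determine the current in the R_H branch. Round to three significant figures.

I ≈ 0.943 mA

Parallel bank: R_p = 1/(1/14.1 + 1/6.91 + 1/19.2) = 3.735 kΩ.
V_A = 22.1 × 3.735/4.557 = 18.11 V.
I(R_H) = V_A / R_H = 18.11/19.2 = 0.9434 mA.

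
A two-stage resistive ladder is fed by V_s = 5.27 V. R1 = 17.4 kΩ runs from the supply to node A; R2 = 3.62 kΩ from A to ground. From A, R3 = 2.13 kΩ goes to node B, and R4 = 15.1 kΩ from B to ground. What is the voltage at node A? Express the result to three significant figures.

Looking into the second stage from A: R3 + R4 = 17.23 kΩ appears in parallel with R2.
Effective lower resistance at A: R2 ‖ 17.23 = 2.991 kΩ.
So V_A = 5.27 × 0.1467 = 0.7731 V.

V_A ≈ 0.773 V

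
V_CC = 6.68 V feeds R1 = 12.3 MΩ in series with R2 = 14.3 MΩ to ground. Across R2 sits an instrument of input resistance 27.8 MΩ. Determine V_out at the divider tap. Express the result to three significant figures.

First combine the lower leg with the load: R2 ‖ R_L = 9.443 MΩ.
Now apply the divider: V_out = 6.68 × 0.4343 = 2.901 V.
(Unloaded it would be 3.59 V; the load pulls it down.)

V_out ≈ 2.90 V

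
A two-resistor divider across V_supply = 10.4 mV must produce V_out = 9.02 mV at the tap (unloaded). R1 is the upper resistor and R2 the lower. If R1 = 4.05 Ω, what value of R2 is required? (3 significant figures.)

Required fraction k = V_out/V_supply = 0.8673.
R2 = R1 · 0.8673/(1 − 0.8673) = 26.47 Ω.

R2 ≈ 26.5 Ω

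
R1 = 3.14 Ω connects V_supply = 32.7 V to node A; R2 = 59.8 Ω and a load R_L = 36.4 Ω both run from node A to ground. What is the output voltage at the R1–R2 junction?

R2 ‖ R_L = (59.8 × 36.4)/(59.8 + 36.4) = 22.63 Ω.
Voltage divider with the loaded lower leg: V_out = 32.7 × 22.63/(3.14 + 22.63) = 32.7 × 0.8781 = 28.72 V.

V_out ≈ 28.7 V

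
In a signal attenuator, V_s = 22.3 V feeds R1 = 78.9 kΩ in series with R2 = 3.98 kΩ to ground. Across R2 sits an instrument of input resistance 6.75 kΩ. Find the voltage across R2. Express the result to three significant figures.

R2 ‖ R_L = (3.98 × 6.75)/(3.98 + 6.75) = 2.504 kΩ.
Then V_out = V_s · R2'/(R1 + R2') = 22.3 × 2.504/81.40 = 0.6859 V.

V_out ≈ 0.686 V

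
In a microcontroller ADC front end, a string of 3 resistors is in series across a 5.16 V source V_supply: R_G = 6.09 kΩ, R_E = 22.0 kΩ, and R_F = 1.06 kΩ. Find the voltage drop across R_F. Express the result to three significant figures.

Total series resistance ΣR = 6.09 + 22.0 + 1.06 = 29.15 kΩ.
V = V_supply · R/ΣR = 5.16 × 0.03636 = 0.1876 V.

V ≈ 0.188 V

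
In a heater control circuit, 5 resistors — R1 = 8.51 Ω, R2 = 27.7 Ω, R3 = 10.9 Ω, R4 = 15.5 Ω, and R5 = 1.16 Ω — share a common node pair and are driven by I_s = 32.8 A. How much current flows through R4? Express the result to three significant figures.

ΣG = 1/8.51 + 1/27.7 + 1/10.9 + 1/15.5 + 1/1.16 = 1.172.
R4 takes the fraction G_k/ΣG = 0.06452/1.172 = 0.05505, so I = 32.8 × 0.05505 = 1.806 A.

I ≈ 1.81 A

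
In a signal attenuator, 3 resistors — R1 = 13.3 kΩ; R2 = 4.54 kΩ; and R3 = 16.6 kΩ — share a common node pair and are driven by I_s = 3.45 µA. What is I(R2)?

ΣG = 1/13.3 + 1/4.54 + 1/16.6 = 0.3557.
R2 takes the fraction G_k/ΣG = 0.2203/0.3557 = 0.6193, so I = 3.45 × 0.6193 = 2.136 µA.

I ≈ 2.14 µA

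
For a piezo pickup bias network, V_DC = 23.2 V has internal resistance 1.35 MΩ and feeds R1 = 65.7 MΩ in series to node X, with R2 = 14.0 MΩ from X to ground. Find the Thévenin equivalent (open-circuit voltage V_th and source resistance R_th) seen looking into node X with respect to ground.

R1' = 1.35 + 65.7 = 67.05 MΩ (source resistance + R1).
Open-circuit (no load on X): V_th = V_DC · R2/(R1' + R2) = 23.2 × 14.0/(67.05 + 14.0) = 4.007 V.
Zeroing V_DC shorts the top of R1' to ground, so R_th = R1' ‖ R2 = 11.58 MΩ.

V_th ≈ 4.01 V, R_th ≈ 11.6 MΩ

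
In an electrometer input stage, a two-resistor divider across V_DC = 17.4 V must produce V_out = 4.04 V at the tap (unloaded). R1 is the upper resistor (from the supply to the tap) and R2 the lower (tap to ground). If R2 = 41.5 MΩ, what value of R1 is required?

V_out/V_DC = R2/(R1+R2) = 0.2322.
R1 = R2·(1/k − 1) = 41.5 × 3.307 = 137.2 MΩ.

R1 ≈ 137 MΩ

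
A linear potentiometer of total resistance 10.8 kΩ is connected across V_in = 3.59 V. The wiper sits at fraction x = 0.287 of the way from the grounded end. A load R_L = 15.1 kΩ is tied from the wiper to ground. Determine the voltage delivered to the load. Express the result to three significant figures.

V_out ≈ 0.899 V

Lower segment x·R_p = 3.100 kΩ; upper segment (1−x)·R_p = 7.700 kΩ.
(x·R_p) ‖ R_L = 2.572 kΩ.
Then V_out = V_in · 2.572/(7.700 + 2.572) = 0.8988 V.
(Unloaded: V_out = x·V_in = 1.03 V.)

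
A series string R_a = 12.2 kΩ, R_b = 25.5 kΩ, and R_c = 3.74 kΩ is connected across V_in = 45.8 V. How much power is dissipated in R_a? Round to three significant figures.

ΣR = 41.44 kΩ → I = 45.8/41.44 = 1.105 mA.
P = I²R = 1.221 × 12.2 = 14.90 mW.

P ≈ 14.9 mW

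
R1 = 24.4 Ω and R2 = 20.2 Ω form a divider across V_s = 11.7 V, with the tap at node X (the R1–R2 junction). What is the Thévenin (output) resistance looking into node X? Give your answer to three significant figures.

With V_s suppressed (replaced by a short), R_th = R1 ‖ R2 = (24.40 × 20.2)/(24.40 + 20.2) = 11.05 Ω.

R_th ≈ 11.1 Ω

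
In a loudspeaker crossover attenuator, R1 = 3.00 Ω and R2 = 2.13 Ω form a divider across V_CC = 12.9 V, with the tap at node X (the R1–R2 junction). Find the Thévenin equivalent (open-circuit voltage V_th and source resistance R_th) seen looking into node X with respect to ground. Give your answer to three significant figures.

With X open, the divider is unloaded: V_th = 12.9 × 2.13/5.130 = 5.356 V.
Looking into X with the source shorted: R_th = R1·R2/(R1+R2) = 3.000 × 2.13/5.130 = 1.246 Ω.

V_th ≈ 5.36 V, R_th ≈ 1.25 Ω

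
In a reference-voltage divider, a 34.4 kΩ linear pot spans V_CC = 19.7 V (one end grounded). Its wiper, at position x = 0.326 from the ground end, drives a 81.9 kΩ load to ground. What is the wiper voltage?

The pot divides into 23.19 kΩ above the wiper and 11.21 kΩ below.
R_L loads the lower segment: effective lower R = 9.864 kΩ.
Then V_out = V_CC · 9.864/(23.19 + 9.864) = 5.880 V.

V_out ≈ 5.88 V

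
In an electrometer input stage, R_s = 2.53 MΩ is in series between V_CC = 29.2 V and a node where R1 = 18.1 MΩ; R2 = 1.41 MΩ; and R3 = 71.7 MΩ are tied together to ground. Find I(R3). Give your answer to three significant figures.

Equivalent of the parallel group: R_p = 1.285 MΩ.
V_A by voltage divider: V_A = 29.2 × 1.285/(2.53 + 1.285) = 9.834 V.
Branch current I = V_A/R3 = 9.834/71.7 = 0.1372 µA.

I ≈ 0.137 µA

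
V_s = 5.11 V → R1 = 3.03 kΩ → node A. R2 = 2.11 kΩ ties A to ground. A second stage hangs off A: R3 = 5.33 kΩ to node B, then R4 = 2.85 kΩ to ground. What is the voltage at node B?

V_B ≈ 0.634 V

Looking into the second stage from A: R3 + R4 = 8.180 kΩ appears in parallel with R2.
R2 ‖ (R3+R4) = 1.677 kΩ.
So V_A = 5.11 × 0.3563 = 1.821 V.
Then the unloaded second divider: V_B = V_A × R4/(R3+R4) = 1.821 × 0.3484 = 0.6344 V.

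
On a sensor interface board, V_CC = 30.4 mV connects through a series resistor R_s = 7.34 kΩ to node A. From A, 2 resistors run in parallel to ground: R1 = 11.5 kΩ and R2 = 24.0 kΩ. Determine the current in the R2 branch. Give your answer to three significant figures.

I ≈ 0.652 µA

Equivalent of the parallel group: R_p = 7.775 kΩ.
Node voltage V_A = V_CC · R_p/(R_s + R_p) = 30.4 × 0.5144 = 15.64 mV.
Branch current I = V_A/R2 = 15.64/24.0 = 0.6515 µA.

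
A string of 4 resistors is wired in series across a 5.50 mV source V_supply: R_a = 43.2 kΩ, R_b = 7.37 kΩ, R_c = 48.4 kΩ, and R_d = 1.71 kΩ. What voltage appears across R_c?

Series total: ΣR = 43.2 + 7.37 + 48.4 + 1.71 = 100.7 kΩ.
V = V_supply · R/ΣR = 5.50 × 0.4807 = 2.644 mV.

V ≈ 2.64 mV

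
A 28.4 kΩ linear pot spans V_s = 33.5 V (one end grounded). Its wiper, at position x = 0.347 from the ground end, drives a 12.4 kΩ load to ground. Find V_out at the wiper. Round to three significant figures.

The pot divides into 18.55 kΩ above the wiper and 9.855 kΩ below.
R_L loads the lower segment: effective lower R = 5.491 kΩ.
Loaded-divider output: V_out = 33.5 × 0.2284 = 7.653 V.
(Unloaded: V_out = x·V_s = 11.6 V.)

V_out ≈ 7.65 V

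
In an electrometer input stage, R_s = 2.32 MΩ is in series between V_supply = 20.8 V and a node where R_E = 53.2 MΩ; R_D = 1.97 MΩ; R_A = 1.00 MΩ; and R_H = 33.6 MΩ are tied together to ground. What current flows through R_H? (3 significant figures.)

I ≈ 0.134 µA

Parallel bank: R_p = 1/(1/53.2 + 1/1.97 + 1/1.00 + 1/33.6) = 0.6426 MΩ.
Node voltage V_A = V_supply · R_p/(R_s + R_p) = 20.8 × 0.2169 = 4.512 V.
I(R_H) = V_A / R_H = 4.512/33.6 = 0.1343 µA.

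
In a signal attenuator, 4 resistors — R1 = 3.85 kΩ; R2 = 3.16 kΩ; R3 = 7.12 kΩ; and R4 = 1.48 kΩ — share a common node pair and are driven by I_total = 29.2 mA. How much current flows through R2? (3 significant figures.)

ΣG = 1/3.85 + 1/3.16 + 1/7.12 + 1/1.48 = 1.392.
R2 takes the fraction G_k/ΣG = 0.3165/1.392 = 0.2273, so I = 29.2 × 0.2273 = 6.637 mA.

I ≈ 6.64 mA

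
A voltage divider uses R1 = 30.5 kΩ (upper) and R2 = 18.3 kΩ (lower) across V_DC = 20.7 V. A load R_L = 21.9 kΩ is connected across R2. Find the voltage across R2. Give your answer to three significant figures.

First combine the lower leg with the load: R2 ‖ R_L = 9.969 kΩ.
Then V_out = V_DC · R2'/(R1 + R2') = 20.7 × 9.969/40.47 = 5.099 V.

V_out ≈ 5.10 V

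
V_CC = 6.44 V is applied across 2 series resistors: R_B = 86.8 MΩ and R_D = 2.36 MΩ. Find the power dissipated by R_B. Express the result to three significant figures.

P ≈ 0.453 µW

The common current is I = 6.44/89.16 = 0.07223 µA.
V(R_B) = I·R = 6.270 V; P = V·I = 6.270 × 0.07223 = 0.4528 µW.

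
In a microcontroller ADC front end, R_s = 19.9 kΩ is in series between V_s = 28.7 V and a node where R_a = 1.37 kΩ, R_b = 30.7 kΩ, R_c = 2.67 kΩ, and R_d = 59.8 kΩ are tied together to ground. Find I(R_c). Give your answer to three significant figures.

I ≈ 0.449 mA

Parallel bank: R_p = 1/(1/1.37 + 1/30.7 + 1/2.67 + 1/59.8) = 0.8667 kΩ.
V_A = 28.7 × 0.8667/20.77 = 1.198 V.
Branch current I = V_A/R_c = 1.198/2.67 = 0.4486 mA.
(Equivalently: I_total = 1.382 mA, then current-divider fraction G_k/ΣG = 0.3246.)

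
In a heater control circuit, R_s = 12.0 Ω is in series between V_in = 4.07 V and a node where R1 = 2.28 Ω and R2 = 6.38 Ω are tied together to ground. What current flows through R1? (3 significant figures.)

Equivalent of the parallel group: R_p = 1.680 Ω.
V_A = 4.07 × 1.680/13.68 = 0.4998 V.
I(R1) = V_A / R1 = 0.4998/2.28 = 0.2192 A.

I ≈ 0.219 A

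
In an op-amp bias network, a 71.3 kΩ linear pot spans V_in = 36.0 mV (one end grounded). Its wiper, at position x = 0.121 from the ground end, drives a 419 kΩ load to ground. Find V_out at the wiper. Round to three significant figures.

V_out ≈ 4.28 mV

Split the track: R_lower = x·R_p = 8.627 kΩ, R_upper = (1−x)·R_p = 62.67 kΩ.
(x·R_p) ‖ R_L = 8.453 kΩ.
Then V_out = V_in · 8.453/(62.67 + 8.453) = 4.279 mV.
(Unloaded: V_out = x·V_in = 4.36 mV.)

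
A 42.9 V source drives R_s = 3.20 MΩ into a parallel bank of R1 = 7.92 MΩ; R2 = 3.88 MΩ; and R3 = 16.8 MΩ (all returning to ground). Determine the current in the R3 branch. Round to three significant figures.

I ≈ 1.06 µA

Equivalent of the parallel group: R_p = 2.255 MΩ.
V_A = 42.9 × 2.255/5.455 = 17.73 V.
I(R3) = V_A / R3 = 17.73/16.8 = 1.056 µA.
(Check via current divider: I_total = 7.865 µA; share G_k/ΣG = 0.1342 → same result.)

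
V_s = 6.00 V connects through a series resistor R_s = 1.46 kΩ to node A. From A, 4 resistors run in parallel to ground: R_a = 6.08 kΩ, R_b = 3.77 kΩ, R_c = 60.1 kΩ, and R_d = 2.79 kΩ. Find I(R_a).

Equivalent of the parallel group: R_p = 1.243 kΩ.
V_A by voltage divider: V_A = 6.00 × 1.243/(1.46 + 1.243) = 2.759 V.
I(R_a) = V_A / R_a = 2.759/6.08 = 0.4537 mA.

I ≈ 0.454 mA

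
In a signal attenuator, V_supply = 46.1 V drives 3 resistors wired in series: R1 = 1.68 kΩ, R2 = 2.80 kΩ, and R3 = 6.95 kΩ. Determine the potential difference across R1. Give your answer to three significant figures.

Series total: ΣR = 1.68 + 2.80 + 6.95 = 11.43 kΩ.
Voltage divider: V = V_supply · (1.680 / 11.43) = 46.1 × 0.1470 = 6.776 V.

V ≈ 6.78 V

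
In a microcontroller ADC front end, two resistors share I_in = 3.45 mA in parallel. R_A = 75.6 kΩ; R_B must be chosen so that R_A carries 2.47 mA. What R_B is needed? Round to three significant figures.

In a two-way split, I_A/I_in = R_B/(R_A + R_B).
2.47/3.45 = R_B/(R_A + R_B) → R_B = R_A · (0.7159)/(1 − 0.7159) = 75.6 × 2.520 = 190.5 kΩ.

R_B ≈ 191 kΩ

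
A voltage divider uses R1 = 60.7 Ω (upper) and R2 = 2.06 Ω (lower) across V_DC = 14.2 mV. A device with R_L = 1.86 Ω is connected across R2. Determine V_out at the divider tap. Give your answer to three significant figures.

First combine the lower leg with the load: R2 ‖ R_L = 0.9774 Ω.
Voltage divider with the loaded lower leg: V_out = 14.2 × 0.9774/(60.7 + 0.9774) = 14.2 × 0.01585 = 0.2250 mV.
(Unloaded it would be 0.466 mV; the load pulls it down.)

V_out ≈ 0.225 mV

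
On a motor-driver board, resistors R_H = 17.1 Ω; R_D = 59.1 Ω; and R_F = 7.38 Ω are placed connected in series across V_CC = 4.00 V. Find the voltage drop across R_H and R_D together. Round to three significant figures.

Series total: ΣR = 17.1 + 59.1 + 7.38 = 83.58 Ω.
R_{R_H..R_D} = 17.1 + 59.1 = 76.20 Ω.
By the voltage-divider rule, V = 4.00 × 76.20/83.58 = 3.647 V.

V ≈ 3.65 V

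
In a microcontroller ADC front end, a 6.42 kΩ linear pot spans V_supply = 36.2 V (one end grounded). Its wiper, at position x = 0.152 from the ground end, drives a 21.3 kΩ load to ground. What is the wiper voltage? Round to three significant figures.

The pot divides into 5.444 kΩ above the wiper and 0.9758 kΩ below.
R_L loads the lower segment: effective lower R = 0.9331 kΩ.
Loaded-divider output: V_out = 36.2 × 0.1463 = 5.297 V.
(Unloaded: V_out = x·V_supply = 5.50 V.)

V_out ≈ 5.30 V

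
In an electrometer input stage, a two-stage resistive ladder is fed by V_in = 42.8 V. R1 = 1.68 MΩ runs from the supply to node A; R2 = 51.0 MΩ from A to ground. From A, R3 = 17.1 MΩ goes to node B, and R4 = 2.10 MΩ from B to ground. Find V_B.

The second stage (R3 + R4 = 19.20 MΩ) loads node A in parallel with R2.
R2 ‖ (R3+R4) = 13.95 MΩ.
So V_A = 42.8 × 0.8925 = 38.20 V.
V_B = V_A × 0.1094 = 4.178 V.

V_B ≈ 4.18 V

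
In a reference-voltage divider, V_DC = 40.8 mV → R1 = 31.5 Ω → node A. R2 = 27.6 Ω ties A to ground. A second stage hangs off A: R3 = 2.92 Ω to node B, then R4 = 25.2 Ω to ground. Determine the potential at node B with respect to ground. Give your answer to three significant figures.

Node A sees R2 in parallel with the series input of stage 2, R3 + R4 = 28.12 Ω.
R2 ‖ (R3+R4) = 13.93 Ω.
First divider: V_A = V_DC · 13.93/(31.5 + 13.93) = 12.51 mV.
V_B = V_A × 0.8962 = 11.21 mV.

V_B ≈ 11.2 mV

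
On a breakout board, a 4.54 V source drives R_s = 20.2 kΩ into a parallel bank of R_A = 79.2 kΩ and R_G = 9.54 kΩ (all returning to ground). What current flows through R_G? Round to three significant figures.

Equivalent of the parallel group: R_p = 8.514 kΩ.
V_A by voltage divider: V_A = 4.54 × 8.514/(20.2 + 8.514) = 1.346 V.
I(R_G) = V_A / R_G = 1.346/9.54 = 0.1411 mA.
(Check via current divider: I_total = 0.1581 mA; share G_k/ΣG = 0.8925 → same result.)

I ≈ 0.141 mA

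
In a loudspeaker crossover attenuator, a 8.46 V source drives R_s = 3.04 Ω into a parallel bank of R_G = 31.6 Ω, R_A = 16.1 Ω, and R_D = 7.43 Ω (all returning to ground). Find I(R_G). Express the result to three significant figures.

I ≈ 0.158 A

Combine the parallel branches: R_p = (1/31.6 + 1/16.1 + 1/7.43)⁻¹ = 4.379 Ω.
Node voltage V_A = V_DC · R_p/(R_s + R_p) = 8.46 × 0.5903 = 4.994 V.
I(R_G) = V_A / R_G = 4.994/31.6 = 0.1580 A.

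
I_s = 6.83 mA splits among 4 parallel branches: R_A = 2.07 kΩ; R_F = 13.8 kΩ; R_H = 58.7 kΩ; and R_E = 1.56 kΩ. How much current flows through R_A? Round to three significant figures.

I ≈ 2.72 mA

ΣG = 1/2.07 + 1/13.8 + 1/58.7 + 1/1.56 = 1.214.
Current divider: I(R_A) = I_s · G_k/ΣG = 6.83 × (0.4831/1.214) = 6.83 × 0.3981 = 2.719 mA.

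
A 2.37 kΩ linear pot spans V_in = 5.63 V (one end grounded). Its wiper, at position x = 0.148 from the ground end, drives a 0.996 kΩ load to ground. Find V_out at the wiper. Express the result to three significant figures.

V_out ≈ 0.641 V

Lower segment x·R_p = 0.3508 kΩ; upper segment (1−x)·R_p = 2.019 kΩ.
(x·R_p) ‖ R_L = 0.2594 kΩ.
Loaded-divider output: V_out = 5.63 × 0.1138 = 0.6409 V.
(Unloaded: V_out = x·V_in = 0.833 V.)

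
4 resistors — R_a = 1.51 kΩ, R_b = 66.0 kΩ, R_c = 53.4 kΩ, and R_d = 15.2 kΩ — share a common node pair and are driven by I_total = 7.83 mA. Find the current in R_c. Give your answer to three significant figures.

Conductances: ΣG = 1/1.51 + 1/66.0 + 1/53.4 + 1/15.2 = 0.7619 (1/kΩ).
R_c takes the fraction G_k/ΣG = 0.01873/0.7619 = 0.02458, so I = 7.83 × 0.02458 = 0.1924 mA.

I ≈ 0.192 mA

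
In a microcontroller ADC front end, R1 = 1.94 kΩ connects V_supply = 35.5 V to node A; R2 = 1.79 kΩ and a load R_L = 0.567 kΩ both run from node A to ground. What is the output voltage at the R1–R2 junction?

First combine the lower leg with the load: R2 ‖ R_L = 0.4306 kΩ.
Now apply the divider: V_out = 35.5 × 0.1816 = 6.448 V.

V_out ≈ 6.45 V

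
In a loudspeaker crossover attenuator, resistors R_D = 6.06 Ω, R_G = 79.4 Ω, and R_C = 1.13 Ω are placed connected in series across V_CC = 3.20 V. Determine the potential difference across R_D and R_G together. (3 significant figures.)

V ≈ 3.16 V

ΣR = 6.06 + 79.4 + 1.13 = 86.59 Ω.
R_{R_D..R_G} = 6.06 + 79.4 = 85.46 Ω.
By the voltage-divider rule, V = 3.20 × 85.46/86.59 = 3.158 V.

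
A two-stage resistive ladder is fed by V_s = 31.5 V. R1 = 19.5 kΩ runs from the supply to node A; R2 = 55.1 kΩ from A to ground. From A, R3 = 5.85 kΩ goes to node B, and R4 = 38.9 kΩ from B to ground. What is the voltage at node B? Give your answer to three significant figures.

V_B ≈ 15.3 V

Looking into the second stage from A: R3 + R4 = 44.75 kΩ appears in parallel with R2.
R2 ‖ (R3+R4) = 24.69 kΩ.
V_A = 31.5 × 24.69/(19.5 + 24.69) = 17.60 V.
V_B = V_A × 0.8693 = 15.30 V.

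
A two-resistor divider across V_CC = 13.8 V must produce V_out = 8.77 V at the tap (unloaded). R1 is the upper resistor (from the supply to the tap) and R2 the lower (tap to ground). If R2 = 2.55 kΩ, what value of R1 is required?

The divider ratio is R2/(R1+R2) = 8.77/13.8 = 0.6355.
So R1 = R2 · (V_CC/V_out − 1) = 2.55 × (13.8/8.77 − 1) = 2.55 × 0.5735 = 1.463 kΩ.

R1 ≈ 1.46 kΩ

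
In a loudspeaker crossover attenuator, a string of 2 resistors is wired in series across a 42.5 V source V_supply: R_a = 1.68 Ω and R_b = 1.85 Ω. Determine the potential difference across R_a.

Series total: ΣR = 1.68 + 1.85 = 3.530 Ω.
V = V_supply · R/ΣR = 42.5 × 0.4759 = 20.23 V.

V ≈ 20.2 V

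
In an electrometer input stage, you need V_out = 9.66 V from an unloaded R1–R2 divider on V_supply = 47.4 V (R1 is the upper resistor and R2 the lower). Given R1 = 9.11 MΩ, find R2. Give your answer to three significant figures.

Required fraction k = V_out/V_supply = 0.2038.
R2 = R1 · 0.2038/(1 − 0.2038) = 2.332 MΩ.

R2 ≈ 2.33 MΩ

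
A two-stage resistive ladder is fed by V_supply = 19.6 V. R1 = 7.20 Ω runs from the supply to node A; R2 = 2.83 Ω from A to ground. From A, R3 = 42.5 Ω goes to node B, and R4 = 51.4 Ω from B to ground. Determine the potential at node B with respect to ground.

Looking into the second stage from A: R3 + R4 = 93.90 Ω appears in parallel with R2.
Effective lower resistance at A: R2 ‖ 93.90 = 2.747 Ω.
V_A = 19.6 × 2.747/(7.20 + 2.747) = 5.413 V.
Then the unloaded second divider: V_B = V_A × R4/(R3+R4) = 5.413 × 0.5474 = 2.963 V.

V_B ≈ 2.96 V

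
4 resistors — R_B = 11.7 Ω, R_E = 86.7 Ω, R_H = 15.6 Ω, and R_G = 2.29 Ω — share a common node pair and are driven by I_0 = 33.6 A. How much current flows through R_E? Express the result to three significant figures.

Total conductance ΣG = 1/11.7 + 1/86.7 + 1/15.6 + 1/2.29 = 0.5978 (units of 1/Ω).
Current divider: I(R_E) = I_0 · G_k/ΣG = 33.6 × (0.01153/0.5978) = 33.6 × 0.01929 = 0.6483 A.

I ≈ 0.648 A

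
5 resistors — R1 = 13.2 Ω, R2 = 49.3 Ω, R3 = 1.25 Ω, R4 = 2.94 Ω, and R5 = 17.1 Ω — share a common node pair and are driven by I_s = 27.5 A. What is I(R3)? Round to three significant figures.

I ≈ 17.0 A

ΣG = 1/13.2 + 1/49.3 + 1/1.25 + 1/2.94 + 1/17.1 = 1.295.
R3 takes the fraction G_k/ΣG = 0.8000/1.295 = 0.6179, so I = 27.5 × 0.6179 = 16.99 A.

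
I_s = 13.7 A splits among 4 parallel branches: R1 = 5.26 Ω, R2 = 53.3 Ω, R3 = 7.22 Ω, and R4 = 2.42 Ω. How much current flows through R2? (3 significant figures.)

Conductances: ΣG = 1/5.26 + 1/53.3 + 1/7.22 + 1/2.42 = 0.7606 (1/Ω).
R2 takes the fraction G_k/ΣG = 0.01876/0.7606 = 0.02467, so I = 13.7 × 0.02467 = 0.3379 A.

I ≈ 0.338 A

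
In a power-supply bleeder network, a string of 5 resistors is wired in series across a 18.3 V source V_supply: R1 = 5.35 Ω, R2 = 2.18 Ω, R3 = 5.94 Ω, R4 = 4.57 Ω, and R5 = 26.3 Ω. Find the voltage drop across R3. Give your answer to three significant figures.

ΣR = 5.35 + 2.18 + 5.94 + 4.57 + 26.3 = 44.34 Ω.
By the voltage-divider rule, V = 18.3 × 5.940/44.34 = 2.452 V.

V ≈ 2.45 V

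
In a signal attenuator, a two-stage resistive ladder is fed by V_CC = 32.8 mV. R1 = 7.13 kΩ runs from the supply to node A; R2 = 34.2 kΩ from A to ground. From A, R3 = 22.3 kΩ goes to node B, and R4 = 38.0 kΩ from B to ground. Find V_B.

V_B ≈ 15.6 mV

Node A sees R2 in parallel with the series input of stage 2, R3 + R4 = 60.30 kΩ.
R2 ‖ (R3+R4) = 21.82 kΩ.
First divider: V_A = V_CC · 21.82/(7.13 + 21.82) = 24.72 mV.
Then the unloaded second divider: V_B = V_A × R4/(R3+R4) = 24.72 × 0.6302 = 15.58 mV.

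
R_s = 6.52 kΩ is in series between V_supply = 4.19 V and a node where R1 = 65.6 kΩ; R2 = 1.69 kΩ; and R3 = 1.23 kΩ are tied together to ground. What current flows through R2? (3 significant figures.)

I ≈ 0.242 mA

Equivalent of the parallel group: R_p = 0.7042 kΩ.
V_A by voltage divider: V_A = 4.19 × 0.7042/(6.52 + 0.7042) = 0.4085 V.
I(R2) = V_A / R2 = 0.4085/1.69 = 0.2417 mA.
(Equivalently: I_total = 0.5800 mA, then current-divider fraction G_k/ΣG = 0.4167.)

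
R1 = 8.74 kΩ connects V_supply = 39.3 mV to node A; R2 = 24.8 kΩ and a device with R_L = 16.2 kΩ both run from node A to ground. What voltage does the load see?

V_out ≈ 20.8 mV

The load sits in parallel with R2, giving an effective lower resistance R2' = R2·R_L/(R2+R_L) = 9.799 kΩ.
Now apply the divider: V_out = 39.3 × 0.5286 = 20.77 mV.
(Unloaded it would be 29.1 mV; the load pulls it down.)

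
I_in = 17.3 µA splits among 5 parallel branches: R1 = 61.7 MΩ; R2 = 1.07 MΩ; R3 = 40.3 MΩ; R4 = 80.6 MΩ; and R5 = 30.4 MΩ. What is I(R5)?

Conductances: ΣG = 1/61.7 + 1/1.07 + 1/40.3 + 1/80.6 + 1/30.4 = 1.021 (1/MΩ).
Current divider: I(R5) = I_in · G_k/ΣG = 17.3 × (0.03289/1.021) = 17.3 × 0.03222 = 0.5574 µA.

I ≈ 0.557 µA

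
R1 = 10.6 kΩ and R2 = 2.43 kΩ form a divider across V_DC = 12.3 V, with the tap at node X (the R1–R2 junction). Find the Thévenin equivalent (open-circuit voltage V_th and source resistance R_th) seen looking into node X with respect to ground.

V_th ≈ 2.29 V, R_th ≈ 1.98 kΩ

Open-circuit (no load on X): V_th = V_DC · R2/(R1 + R2) = 12.3 × 2.43/(10.60 + 2.43) = 2.294 V.
Looking into X with the source shorted: R_th = R1·R2/(R1+R2) = 10.60 × 2.43/13.03 = 1.977 kΩ.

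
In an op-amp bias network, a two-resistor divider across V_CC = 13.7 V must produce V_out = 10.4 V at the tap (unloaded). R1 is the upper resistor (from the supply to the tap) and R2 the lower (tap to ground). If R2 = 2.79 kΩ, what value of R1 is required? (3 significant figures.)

R1 ≈ 0.885 kΩ

The divider ratio is R2/(R1+R2) = 10.4/13.7 = 0.7591.
So R1 = R2 · (V_CC/V_out − 1) = 2.79 × (13.7/10.4 − 1) = 2.79 × 0.3173 = 0.8853 kΩ.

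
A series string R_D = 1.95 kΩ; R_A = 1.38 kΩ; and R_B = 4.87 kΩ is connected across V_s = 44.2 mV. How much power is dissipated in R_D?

The common current is I = 44.2/8.200 = 5.390 µA.
P = I²R = 29.05 × 1.95 = 56.66 nW.

P ≈ 56.7 nW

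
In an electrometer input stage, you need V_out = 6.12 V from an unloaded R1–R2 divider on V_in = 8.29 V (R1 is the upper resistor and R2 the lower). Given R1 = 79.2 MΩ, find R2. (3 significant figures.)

The divider ratio is R2/(R1+R2) = 6.12/8.29 = 0.7382.
So R2 = R1 · V_out/(V_in − V_out) = 79.2 × 6.12/(8.29 − 6.12) = 79.2 × 2.820 = 223.4 MΩ.

R2 ≈ 223 MΩ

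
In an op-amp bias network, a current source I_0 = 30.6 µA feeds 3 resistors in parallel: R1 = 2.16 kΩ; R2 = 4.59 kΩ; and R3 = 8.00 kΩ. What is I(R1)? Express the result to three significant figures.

I ≈ 17.6 µA

Total conductance ΣG = 1/2.16 + 1/4.59 + 1/8.00 = 0.8058 (units of 1/kΩ).
By the current-divider rule, I = I_0 · G_k/ΣG = 30.6 × 0.5745 = 17.58 µA.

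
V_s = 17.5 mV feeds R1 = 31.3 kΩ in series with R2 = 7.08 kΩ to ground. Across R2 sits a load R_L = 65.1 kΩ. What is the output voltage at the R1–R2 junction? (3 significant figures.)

V_out ≈ 2.97 mV

R2 ‖ R_L = (7.08 × 65.1)/(7.08 + 65.1) = 6.386 kΩ.
Voltage divider with the loaded lower leg: V_out = 17.5 × 6.386/(31.3 + 6.386) = 17.5 × 0.1694 = 2.965 mV.
(Unloaded it would be 3.23 mV; the load pulls it down.)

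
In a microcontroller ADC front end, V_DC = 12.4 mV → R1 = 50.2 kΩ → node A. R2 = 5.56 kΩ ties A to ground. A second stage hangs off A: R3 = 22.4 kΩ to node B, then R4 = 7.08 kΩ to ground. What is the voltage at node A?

V_A ≈ 1.06 mV

The second stage (R3 + R4 = 29.48 kΩ) loads node A in parallel with R2.
Effective lower resistance at A: R2 ‖ 29.48 = 4.678 kΩ.
V_A = 12.4 × 4.678/(50.2 + 4.678) = 1.057 mV.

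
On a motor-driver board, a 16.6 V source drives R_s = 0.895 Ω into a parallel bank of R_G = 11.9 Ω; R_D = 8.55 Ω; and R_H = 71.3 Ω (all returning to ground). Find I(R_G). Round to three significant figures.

I ≈ 1.17 A

Combine the parallel branches: R_p = (1/11.9 + 1/8.55 + 1/71.3)⁻¹ = 4.651 Ω.
V_A = 16.6 × 4.651/5.546 = 13.92 V.
I(R_G) = V_A / R_G = 13.92/11.9 = 1.170 A.
(Equivalently: I_total = 2.993 A, then current-divider fraction G_k/ΣG = 0.3908.)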